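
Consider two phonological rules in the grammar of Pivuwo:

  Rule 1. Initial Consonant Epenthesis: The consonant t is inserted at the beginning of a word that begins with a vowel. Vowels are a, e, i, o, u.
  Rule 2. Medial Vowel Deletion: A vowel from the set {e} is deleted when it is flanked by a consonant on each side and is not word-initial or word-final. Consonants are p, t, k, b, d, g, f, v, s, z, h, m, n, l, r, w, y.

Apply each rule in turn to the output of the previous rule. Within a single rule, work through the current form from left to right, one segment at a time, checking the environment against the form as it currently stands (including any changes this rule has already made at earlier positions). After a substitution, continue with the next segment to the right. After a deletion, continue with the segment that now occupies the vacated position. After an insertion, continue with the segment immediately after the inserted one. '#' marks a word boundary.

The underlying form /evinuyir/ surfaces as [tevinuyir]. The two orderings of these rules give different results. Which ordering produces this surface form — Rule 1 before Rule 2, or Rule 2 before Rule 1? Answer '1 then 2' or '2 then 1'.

2 then 1

Order 1 then 2:
  1 Initial Consonant Epenthesis: [evinuyir] → [tevinuyir]
  2 Medial Vowel Deletion: [tevinuyir] → [tvinuyir]
  result: [tvinuyir]
Order 2 then 1:
  2 Medial Vowel Deletion: no change — [evinuyir]
  1 Initial Consonant Epenthesis: [evinuyir] → [tevinuyir]
  result: [tevinuyir]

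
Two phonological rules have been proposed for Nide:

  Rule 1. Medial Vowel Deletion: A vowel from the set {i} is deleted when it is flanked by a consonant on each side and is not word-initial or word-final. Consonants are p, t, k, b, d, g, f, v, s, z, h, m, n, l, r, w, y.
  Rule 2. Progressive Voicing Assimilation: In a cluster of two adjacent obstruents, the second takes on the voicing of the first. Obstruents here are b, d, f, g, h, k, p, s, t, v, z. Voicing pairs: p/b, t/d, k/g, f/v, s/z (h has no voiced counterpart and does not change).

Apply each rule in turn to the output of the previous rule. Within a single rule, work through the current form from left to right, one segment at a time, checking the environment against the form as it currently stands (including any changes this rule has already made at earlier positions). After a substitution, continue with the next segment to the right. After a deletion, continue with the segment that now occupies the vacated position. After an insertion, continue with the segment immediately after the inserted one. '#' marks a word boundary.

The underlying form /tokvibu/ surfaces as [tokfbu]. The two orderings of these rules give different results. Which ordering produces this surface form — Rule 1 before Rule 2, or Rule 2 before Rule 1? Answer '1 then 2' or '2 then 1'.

2 then 1

Order 1 then 2:
  1 Medial Vowel Deletion: [tokvibu] → [tokvbu]
  2 Progressive Voicing Assimilation: [tokvbu] → [tokfpu]
  result: [tokfpu]
Order 2 then 1:
  2 Progressive Voicing Assimilation: [tokvibu] → [tokfibu]
  1 Medial Vowel Deletion: [tokfibu] → [tokfbu]
  result: [tokfbu]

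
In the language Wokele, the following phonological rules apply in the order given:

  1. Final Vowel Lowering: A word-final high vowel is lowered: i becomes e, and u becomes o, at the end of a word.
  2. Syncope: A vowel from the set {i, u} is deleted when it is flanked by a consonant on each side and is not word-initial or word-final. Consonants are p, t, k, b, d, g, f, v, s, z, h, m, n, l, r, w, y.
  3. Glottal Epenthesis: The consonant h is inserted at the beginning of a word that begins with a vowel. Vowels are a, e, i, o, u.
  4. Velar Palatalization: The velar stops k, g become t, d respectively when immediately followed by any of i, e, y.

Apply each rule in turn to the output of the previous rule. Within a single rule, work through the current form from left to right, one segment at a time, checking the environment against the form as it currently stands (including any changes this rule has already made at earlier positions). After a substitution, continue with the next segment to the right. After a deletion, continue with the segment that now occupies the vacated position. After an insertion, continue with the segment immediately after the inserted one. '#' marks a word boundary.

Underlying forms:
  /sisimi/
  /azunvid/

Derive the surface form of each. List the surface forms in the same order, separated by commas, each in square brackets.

[ssme], [haznvd]

/sisimi/:
  1 Final Vowel Lowering: [sisimi] → [sisime]
  2 Syncope: [sisime] → [ssme]
  3 Glottal Epenthesis: no change — [ssme]
  4 Velar Palatalization: no change — [ssme]
/azunvid/:
  1 Final Vowel Lowering: no change — [azunvid]
  2 Syncope: [azunvid] → [aznvd]
  3 Glottal Epenthesis: [aznvd] → [haznvd]
  4 Velar Palatalization: no change — [haznvd]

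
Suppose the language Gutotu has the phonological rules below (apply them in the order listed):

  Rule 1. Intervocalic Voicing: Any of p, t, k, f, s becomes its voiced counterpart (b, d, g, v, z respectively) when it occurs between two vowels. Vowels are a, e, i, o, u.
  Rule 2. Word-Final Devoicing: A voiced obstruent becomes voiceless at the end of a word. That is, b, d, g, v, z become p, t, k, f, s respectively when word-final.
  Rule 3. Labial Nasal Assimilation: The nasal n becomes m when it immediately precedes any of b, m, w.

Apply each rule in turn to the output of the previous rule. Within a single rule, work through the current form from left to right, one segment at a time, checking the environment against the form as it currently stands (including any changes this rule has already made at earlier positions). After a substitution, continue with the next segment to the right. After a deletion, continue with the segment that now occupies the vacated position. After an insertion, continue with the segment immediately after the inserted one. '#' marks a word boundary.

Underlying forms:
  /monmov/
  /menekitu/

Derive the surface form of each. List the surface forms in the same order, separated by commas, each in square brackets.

[mommof], [menegidu]

/monmov/:
  Rule 1 Intervocalic Voicing: no change — [monmov]
  Rule 2 Word-Final Devoicing: [monmov] → [monmof]
  Rule 3 Labial Nasal Assimilation: [monmof] → [mommof]
/menekitu/:
  Rule 1 Intervocalic Voicing: [menekitu] → [menegidu]
  Rule 2 Word-Final Devoicing: no change — [menegidu]
  Rule 3 Labial Nasal Assimilation: no change — [menegidu]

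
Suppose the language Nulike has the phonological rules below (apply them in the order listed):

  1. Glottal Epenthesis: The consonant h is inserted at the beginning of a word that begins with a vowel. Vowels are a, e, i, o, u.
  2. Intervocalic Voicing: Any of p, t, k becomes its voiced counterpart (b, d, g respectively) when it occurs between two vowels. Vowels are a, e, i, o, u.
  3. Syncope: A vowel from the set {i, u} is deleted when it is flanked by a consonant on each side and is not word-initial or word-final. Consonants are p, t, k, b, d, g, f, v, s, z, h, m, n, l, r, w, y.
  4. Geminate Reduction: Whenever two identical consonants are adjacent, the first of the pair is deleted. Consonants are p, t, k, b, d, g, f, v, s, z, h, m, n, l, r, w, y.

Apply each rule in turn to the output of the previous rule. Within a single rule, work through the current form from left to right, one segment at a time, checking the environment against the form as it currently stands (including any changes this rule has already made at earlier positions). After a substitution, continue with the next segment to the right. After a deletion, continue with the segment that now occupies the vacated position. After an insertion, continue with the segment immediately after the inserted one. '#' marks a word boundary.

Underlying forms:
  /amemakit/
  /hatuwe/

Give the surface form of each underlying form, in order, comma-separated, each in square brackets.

/amemakit/:
  1 Glottal Epenthesis: [amemakit] → [hamemakit]
  2 Intervocalic Voicing: [hamemakit] → [hamemagit]
  3 Syncope: [hamemagit] → [hamemagt]
  4 Geminate Reduction: no change — [hamemagt]
/hatuwe/:
  1 Glottal Epenthesis: no change — [hatuwe]
  2 Intervocalic Voicing: [hatuwe] → [haduwe]
  3 Syncope: [haduwe] → [hadwe]
  4 Geminate Reduction: no change — [hadwe]

[hamemagt], [hadwe]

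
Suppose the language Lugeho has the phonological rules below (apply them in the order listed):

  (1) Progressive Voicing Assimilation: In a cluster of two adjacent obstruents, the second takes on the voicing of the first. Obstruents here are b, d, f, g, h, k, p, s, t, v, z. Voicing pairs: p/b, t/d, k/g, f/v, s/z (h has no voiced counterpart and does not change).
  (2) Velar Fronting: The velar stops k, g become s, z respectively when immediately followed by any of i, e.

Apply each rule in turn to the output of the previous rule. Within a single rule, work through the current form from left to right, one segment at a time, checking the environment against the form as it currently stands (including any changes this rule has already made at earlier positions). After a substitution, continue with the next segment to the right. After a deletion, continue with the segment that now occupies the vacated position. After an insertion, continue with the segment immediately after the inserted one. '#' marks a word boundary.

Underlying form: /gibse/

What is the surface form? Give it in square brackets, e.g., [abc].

(1) Progressive Voicing Assimilation: [gibse] → [gibze]
(2) Velar Fronting: [gibze] → [zibze]

[zibze]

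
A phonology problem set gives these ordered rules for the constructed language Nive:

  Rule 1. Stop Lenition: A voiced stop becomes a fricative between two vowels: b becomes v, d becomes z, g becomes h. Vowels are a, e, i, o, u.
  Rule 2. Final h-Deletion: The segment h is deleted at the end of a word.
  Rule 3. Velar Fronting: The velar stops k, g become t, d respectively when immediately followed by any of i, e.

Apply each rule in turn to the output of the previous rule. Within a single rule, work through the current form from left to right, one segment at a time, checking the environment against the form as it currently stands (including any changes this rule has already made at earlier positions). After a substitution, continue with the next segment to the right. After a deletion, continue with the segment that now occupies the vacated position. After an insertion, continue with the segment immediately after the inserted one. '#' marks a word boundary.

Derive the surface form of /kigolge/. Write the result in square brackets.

Rule 1 Stop Lenition: [kigolge] → [kiholge]
Rule 2 Final h-Deletion: no change — [kiholge]
Rule 3 Velar Fronting: [kiholge] → [tiholde]

[tiholde]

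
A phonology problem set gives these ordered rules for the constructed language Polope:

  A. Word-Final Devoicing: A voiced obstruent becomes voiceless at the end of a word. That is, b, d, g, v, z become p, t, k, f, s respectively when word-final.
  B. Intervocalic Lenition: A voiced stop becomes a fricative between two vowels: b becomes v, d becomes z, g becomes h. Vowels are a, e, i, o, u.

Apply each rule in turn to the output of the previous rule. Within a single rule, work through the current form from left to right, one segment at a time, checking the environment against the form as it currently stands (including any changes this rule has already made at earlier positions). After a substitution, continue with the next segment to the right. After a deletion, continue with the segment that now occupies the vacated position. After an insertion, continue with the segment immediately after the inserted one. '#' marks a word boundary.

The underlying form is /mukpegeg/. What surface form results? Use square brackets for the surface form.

A Word-Final Devoicing: [mukpegeg] → [mukpegek]
B Intervocalic Lenition: [mukpegek] → [mukpehek]

[mukpehek]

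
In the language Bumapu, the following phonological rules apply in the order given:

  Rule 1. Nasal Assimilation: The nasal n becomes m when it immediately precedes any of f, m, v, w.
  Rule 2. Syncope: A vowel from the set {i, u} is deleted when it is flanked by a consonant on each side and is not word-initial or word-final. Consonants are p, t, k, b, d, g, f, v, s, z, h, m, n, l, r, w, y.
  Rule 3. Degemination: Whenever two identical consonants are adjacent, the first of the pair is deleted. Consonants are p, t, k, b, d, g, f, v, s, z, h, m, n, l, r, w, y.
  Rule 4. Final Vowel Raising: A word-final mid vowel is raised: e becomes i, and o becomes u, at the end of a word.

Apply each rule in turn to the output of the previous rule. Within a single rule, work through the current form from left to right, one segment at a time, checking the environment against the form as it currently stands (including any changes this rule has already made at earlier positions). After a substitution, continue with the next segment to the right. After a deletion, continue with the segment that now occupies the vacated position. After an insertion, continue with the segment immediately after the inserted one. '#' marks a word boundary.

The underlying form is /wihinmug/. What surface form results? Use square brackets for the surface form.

Rule 1 Nasal Assimilation: [wihinmug] → [wihimmug]
Rule 2 Syncope: [wihimmug] → [whmmg]
Rule 3 Degemination: [whmmg] → [whmg]
Rule 4 Final Vowel Raising: no change — [whmg]

[whmg]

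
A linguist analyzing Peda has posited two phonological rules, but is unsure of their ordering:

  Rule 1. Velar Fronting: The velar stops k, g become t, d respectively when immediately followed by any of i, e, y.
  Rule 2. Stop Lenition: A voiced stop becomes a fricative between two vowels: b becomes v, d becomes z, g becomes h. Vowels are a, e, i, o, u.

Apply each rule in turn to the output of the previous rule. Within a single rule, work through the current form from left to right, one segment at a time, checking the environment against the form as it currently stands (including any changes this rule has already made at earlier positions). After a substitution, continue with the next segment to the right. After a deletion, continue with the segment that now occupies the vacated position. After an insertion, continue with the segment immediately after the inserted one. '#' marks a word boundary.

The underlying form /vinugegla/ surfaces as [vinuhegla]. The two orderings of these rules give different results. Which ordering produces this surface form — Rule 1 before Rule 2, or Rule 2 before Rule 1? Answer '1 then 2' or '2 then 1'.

Order 1 then 2:
  1 Velar Fronting: [vinugegla] → [vinudegla]
  2 Stop Lenition: [vinudegla] → [vinuzegla]
  result: [vinuzegla]
Order 2 then 1:
  2 Stop Lenition: [vinugegla] → [vinuhegla]
  1 Velar Fronting: no change — [vinuhegla]
  result: [vinuhegla]

2 then 1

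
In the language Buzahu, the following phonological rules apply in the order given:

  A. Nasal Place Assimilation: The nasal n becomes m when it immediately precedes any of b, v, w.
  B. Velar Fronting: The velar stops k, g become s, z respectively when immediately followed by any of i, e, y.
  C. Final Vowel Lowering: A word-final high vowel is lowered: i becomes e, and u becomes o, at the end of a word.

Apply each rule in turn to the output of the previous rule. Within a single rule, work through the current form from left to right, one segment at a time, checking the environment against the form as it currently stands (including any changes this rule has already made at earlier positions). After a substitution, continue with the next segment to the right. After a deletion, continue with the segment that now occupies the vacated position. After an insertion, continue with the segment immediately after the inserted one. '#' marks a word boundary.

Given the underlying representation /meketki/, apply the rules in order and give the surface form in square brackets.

A Nasal Place Assimilation: no change — [meketki]
B Velar Fronting: [meketki] → [mesetsi]
C Final Vowel Lowering: [mesetsi] → [mesetse]

[mesetse]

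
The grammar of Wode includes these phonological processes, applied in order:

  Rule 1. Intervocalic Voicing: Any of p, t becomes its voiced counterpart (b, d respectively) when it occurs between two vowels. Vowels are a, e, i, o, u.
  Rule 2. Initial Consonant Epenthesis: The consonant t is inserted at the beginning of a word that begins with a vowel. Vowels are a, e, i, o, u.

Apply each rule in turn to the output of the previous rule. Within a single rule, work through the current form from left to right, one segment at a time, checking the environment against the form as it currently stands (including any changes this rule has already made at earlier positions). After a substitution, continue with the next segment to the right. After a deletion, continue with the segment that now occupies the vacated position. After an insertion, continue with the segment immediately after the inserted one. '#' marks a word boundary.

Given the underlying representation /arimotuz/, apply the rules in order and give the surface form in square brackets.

[tarimoduz]

Rule 1 Intervocalic Voicing: [arimotuz] → [arimoduz]
Rule 2 Initial Consonant Epenthesis: [arimoduz] → [tarimoduz]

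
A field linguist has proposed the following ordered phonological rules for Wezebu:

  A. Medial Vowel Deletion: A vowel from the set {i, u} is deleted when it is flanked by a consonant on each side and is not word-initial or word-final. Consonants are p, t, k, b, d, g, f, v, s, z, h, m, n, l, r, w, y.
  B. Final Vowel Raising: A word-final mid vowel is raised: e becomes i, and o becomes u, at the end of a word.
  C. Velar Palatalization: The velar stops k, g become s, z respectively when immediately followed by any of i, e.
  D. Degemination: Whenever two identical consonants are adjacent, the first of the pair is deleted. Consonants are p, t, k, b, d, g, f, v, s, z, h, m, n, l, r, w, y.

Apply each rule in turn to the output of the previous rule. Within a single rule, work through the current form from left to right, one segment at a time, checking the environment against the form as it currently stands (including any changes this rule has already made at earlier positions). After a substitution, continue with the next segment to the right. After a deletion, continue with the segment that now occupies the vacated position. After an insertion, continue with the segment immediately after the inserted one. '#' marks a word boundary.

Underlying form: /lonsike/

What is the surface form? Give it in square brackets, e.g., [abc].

A Medial Vowel Deletion: [lonsike] → [lonske]
B Final Vowel Raising: [lonske] → [lonski]
C Velar Palatalization: [lonski] → [lonssi]
D Degemination: [lonssi] → [lonsi]

[lonsi]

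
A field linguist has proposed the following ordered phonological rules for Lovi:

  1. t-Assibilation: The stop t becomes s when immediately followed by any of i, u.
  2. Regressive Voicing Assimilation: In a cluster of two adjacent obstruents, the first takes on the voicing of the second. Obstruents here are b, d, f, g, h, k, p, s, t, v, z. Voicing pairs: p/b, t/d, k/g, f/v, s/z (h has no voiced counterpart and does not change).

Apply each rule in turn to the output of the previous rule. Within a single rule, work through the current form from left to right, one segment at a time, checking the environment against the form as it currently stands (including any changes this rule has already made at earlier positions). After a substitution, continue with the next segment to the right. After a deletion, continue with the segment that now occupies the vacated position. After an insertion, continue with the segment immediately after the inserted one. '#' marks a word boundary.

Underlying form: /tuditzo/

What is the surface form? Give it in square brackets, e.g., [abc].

1 t-Assibilation: [tuditzo] → [suditzo]
2 Regressive Voicing Assimilation: [suditzo] → [sudidzo]

[sudidzo]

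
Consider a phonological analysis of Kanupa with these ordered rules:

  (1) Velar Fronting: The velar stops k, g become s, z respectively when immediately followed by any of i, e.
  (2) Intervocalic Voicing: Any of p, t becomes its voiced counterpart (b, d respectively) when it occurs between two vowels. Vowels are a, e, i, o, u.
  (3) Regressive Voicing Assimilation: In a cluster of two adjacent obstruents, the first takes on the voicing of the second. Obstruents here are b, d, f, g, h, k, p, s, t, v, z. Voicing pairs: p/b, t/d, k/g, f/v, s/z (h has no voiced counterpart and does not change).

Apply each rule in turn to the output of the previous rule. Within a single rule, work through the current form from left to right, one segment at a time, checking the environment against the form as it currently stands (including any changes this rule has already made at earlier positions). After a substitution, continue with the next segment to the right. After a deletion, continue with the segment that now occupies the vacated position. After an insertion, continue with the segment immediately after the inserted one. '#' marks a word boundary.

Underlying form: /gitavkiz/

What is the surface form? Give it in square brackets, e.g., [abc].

(1) Velar Fronting: [gitavkiz] → [zitavsiz]
(2) Intervocalic Voicing: [zitavsiz] → [zidavsiz]
(3) Regressive Voicing Assimilation: [zidavsiz] → [zidafsiz]

[zidafsiz]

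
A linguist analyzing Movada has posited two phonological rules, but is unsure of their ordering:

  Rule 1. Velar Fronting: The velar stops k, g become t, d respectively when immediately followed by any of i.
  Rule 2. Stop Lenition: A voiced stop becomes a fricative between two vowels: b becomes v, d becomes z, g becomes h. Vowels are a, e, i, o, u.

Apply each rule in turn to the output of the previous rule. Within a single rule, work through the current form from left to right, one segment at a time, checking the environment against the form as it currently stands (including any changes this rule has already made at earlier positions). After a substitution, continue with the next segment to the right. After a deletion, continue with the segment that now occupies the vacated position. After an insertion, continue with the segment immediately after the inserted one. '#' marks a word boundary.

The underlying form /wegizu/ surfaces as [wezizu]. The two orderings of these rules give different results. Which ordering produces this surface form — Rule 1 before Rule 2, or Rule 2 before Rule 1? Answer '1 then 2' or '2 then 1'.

1 then 2

Order 1 then 2:
  1 Velar Fronting: [wegizu] → [wedizu]
  2 Stop Lenition: [wedizu] → [wezizu]
  result: [wezizu]
Order 2 then 1:
  2 Stop Lenition: [wegizu] → [wehizu]
  1 Velar Fronting: no change — [wehizu]
  result: [wehizu]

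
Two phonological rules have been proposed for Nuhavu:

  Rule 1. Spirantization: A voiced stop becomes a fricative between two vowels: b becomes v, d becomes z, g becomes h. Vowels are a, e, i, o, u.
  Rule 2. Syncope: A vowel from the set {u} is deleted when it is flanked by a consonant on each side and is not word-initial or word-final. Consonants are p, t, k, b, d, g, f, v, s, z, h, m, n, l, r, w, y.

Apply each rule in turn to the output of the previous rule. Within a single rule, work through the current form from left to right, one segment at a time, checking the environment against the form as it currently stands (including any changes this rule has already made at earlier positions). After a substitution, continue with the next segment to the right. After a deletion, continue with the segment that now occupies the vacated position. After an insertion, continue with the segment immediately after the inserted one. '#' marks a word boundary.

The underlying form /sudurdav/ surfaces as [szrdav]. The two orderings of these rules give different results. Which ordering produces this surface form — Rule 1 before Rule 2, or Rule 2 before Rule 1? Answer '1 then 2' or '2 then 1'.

Order 1 then 2:
  1 Spirantization: [sudurdav] → [suzurdav]
  2 Syncope: [suzurdav] → [szrdav]
  result: [szrdav]
Order 2 then 1:
  2 Syncope: [sudurdav] → [sdrdav]
  1 Spirantization: no change — [sdrdav]
  result: [sdrdav]

1 then 2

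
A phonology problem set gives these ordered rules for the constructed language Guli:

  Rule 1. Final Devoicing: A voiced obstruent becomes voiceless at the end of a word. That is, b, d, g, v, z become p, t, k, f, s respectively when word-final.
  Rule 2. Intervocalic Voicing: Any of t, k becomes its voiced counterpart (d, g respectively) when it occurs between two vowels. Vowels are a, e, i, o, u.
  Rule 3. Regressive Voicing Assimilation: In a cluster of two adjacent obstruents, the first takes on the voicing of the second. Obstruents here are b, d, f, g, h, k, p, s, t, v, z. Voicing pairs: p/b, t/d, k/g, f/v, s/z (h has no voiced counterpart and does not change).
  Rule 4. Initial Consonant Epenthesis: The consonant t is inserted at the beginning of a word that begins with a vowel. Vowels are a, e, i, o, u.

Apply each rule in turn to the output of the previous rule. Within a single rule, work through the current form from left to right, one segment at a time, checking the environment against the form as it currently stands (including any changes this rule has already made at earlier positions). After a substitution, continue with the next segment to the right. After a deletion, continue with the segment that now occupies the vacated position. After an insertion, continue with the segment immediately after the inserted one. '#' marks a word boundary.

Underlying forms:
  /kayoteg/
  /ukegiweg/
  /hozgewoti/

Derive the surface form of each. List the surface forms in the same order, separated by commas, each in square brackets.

/kayoteg/:
  Rule 1 Final Devoicing: [kayoteg] → [kayotek]
  Rule 2 Intervocalic Voicing: [kayotek] → [kayodek]
  Rule 3 Regressive Voicing Assimilation: no change — [kayodek]
  Rule 4 Initial Consonant Epenthesis: no change — [kayodek]
/ukegiweg/:
  Rule 1 Final Devoicing: [ukegiweg] → [ukegiwek]
  Rule 2 Intervocalic Voicing: [ukegiwek] → [ugegiwek]
  Rule 3 Regressive Voicing Assimilation: no change — [ugegiwek]
  Rule 4 Initial Consonant Epenthesis: [ugegiwek] → [tugegiwek]
/hozgewoti/:
  Rule 1 Final Devoicing: no change — [hozgewoti]
  Rule 2 Intervocalic Voicing: [hozgewoti] → [hozgewodi]
  Rule 3 Regressive Voicing Assimilation: no change — [hozgewodi]
  Rule 4 Initial Consonant Epenthesis: no change — [hozgewodi]

[kayodek], [tugegiwek], [hozgewodi]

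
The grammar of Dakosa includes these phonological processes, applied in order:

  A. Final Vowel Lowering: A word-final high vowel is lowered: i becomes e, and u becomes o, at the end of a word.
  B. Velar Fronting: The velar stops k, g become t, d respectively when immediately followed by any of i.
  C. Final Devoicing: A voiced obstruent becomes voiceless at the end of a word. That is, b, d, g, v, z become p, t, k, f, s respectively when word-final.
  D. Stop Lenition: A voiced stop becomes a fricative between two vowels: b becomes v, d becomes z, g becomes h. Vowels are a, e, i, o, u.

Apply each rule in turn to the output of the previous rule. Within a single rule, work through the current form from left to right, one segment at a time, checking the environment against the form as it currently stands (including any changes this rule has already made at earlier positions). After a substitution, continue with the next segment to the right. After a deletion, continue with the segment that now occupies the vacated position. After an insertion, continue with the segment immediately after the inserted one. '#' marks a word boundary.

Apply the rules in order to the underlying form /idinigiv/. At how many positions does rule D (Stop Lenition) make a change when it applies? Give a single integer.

A Final Vowel Lowering: no change — [idinigiv]
B Velar Fronting: [idinigiv] → [idinidiv]
C Final Devoicing: [idinidiv] → [idinidif]
D Stop Lenition: [idinidif] → [izinizif]
Rule D changed 2 position(s).

2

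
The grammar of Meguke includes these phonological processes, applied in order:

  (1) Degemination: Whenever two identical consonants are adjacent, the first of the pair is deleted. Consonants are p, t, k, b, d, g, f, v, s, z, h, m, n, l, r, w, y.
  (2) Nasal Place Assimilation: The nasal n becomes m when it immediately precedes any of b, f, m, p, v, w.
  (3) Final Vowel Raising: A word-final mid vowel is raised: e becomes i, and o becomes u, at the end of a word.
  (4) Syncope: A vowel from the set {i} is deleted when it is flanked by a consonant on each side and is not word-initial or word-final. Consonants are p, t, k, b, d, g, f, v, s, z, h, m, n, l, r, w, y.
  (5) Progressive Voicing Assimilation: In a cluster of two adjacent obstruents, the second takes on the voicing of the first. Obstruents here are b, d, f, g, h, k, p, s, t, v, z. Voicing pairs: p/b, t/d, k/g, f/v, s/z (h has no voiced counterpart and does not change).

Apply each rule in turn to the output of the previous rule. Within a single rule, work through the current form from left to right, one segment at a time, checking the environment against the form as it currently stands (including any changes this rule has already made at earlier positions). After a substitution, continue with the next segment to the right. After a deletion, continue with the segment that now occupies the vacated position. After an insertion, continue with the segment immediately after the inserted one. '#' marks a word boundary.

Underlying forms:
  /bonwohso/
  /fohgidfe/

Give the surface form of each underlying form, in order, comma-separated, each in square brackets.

/bonwohso/:
  (1) Degemination: no change — [bonwohso]
  (2) Nasal Place Assimilation: [bonwohso] → [bomwohso]
  (3) Final Vowel Raising: [bomwohso] → [bomwohsu]
  (4) Syncope: no change — [bomwohsu]
  (5) Progressive Voicing Assimilation: no change — [bomwohsu]
/fohgidfe/:
  (1) Degemination: no change — [fohgidfe]
  (2) Nasal Place Assimilation: no change — [fohgidfe]
  (3) Final Vowel Raising: [fohgidfe] → [fohgidfi]
  (4) Syncope: [fohgidfi] → [fohgdfi]
  (5) Progressive Voicing Assimilation: [fohgdfi] → [fohktfi]

[bomwohsu], [fohktfi]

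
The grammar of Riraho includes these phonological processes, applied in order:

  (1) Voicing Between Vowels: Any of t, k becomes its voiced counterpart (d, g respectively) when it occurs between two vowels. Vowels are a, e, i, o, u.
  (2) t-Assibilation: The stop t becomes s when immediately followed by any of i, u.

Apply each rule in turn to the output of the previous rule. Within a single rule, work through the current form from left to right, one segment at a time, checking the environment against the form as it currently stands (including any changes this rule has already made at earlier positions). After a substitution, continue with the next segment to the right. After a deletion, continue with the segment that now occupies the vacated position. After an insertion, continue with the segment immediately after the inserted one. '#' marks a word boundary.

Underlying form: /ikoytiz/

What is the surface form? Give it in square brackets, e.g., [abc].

(1) Voicing Between Vowels: [ikoytiz] → [igoytiz]
(2) t-Assibilation: [igoytiz] → [igoysiz]

[igoysiz]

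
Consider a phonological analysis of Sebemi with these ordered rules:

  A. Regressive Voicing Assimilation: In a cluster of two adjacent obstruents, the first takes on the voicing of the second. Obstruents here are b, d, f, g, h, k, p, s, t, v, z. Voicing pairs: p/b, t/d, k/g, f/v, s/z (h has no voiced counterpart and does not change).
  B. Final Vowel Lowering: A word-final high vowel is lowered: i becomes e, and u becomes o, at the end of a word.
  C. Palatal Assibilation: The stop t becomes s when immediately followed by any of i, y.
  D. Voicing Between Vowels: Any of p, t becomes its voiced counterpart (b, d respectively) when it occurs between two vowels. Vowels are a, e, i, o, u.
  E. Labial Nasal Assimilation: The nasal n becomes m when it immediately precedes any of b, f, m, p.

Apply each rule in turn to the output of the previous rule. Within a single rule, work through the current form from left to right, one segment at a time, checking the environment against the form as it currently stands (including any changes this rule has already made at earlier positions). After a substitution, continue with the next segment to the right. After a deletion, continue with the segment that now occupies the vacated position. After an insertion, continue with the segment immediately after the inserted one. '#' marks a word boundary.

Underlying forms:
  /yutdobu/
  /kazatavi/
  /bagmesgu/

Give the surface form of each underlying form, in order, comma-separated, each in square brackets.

/yutdobu/:
  A Regressive Voicing Assimilation: [yutdobu] → [yuddobu]
  B Final Vowel Lowering: [yuddobu] → [yuddobo]
  C Palatal Assibilation: no change — [yuddobo]
  D Voicing Between Vowels: no change — [yuddobo]
  E Labial Nasal Assimilation: no change — [yuddobo]
/kazatavi/:
  A Regressive Voicing Assimilation: no change — [kazatavi]
  B Final Vowel Lowering: [kazatavi] → [kazatave]
  C Palatal Assibilation: no change — [kazatave]
  D Voicing Between Vowels: [kazatave] → [kazadave]
  E Labial Nasal Assimilation: no change — [kazadave]
/bagmesgu/:
  A Regressive Voicing Assimilation: [bagmesgu] → [bagmezgu]
  B Final Vowel Lowering: [bagmezgu] → [bagmezgo]
  C Palatal Assibilation: no change — [bagmezgo]
  D Voicing Between Vowels: no change — [bagmezgo]
  E Labial Nasal Assimilation: no change — [bagmezgo]

[yuddobo], [kazadave], [bagmezgo]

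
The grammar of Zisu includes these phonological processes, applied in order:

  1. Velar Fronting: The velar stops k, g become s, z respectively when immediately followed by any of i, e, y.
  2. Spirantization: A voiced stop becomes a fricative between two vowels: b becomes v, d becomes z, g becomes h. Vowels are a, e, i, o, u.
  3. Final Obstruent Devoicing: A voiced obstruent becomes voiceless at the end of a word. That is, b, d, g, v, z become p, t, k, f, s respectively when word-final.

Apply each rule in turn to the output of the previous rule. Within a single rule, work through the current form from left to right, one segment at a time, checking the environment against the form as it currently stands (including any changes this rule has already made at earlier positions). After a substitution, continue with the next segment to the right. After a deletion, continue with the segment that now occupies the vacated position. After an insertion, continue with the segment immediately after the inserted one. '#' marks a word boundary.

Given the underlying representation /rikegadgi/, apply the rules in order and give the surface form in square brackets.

1 Velar Fronting: [rikegadgi] → [risegadzi]
2 Spirantization: [risegadzi] → [risehadzi]
3 Final Obstruent Devoicing: no change — [risehadzi]

[risehadzi]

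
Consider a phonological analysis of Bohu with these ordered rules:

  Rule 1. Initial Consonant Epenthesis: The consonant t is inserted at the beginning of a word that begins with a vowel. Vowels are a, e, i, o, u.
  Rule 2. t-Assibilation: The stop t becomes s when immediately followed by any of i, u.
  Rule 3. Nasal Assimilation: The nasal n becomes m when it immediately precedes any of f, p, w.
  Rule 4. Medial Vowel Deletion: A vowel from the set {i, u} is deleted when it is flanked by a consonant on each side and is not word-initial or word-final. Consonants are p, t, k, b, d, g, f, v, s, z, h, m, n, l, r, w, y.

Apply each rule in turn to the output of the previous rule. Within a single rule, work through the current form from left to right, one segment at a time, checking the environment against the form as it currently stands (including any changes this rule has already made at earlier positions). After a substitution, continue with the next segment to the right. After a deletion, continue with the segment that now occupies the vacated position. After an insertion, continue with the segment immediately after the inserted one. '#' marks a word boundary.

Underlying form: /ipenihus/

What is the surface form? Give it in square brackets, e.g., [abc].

[spenhs]

Rule 1 Initial Consonant Epenthesis: [ipenihus] → [tipenihus]
Rule 2 t-Assibilation: [tipenihus] → [sipenihus]
Rule 3 Nasal Assimilation: no change — [sipenihus]
Rule 4 Medial Vowel Deletion: [sipenihus] → [spenhs]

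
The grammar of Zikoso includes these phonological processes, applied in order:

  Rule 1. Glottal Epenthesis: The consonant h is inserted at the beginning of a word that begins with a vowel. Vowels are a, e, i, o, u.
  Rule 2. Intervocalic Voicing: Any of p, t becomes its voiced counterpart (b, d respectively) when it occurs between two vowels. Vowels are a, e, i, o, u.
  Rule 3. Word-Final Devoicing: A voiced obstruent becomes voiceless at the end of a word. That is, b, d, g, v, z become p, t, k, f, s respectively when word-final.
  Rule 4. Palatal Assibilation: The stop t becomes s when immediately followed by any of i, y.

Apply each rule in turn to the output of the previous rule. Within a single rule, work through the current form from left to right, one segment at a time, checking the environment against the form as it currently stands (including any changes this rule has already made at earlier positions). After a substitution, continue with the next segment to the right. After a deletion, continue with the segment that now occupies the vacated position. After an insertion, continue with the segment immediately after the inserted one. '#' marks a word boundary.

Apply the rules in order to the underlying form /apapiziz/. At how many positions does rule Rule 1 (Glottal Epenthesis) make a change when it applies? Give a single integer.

Rule 1 Glottal Epenthesis: [apapiziz] → [hapapiziz]
Rule 2 Intervocalic Voicing: [hapapiziz] → [hababiziz]
Rule 3 Word-Final Devoicing: [hababiziz] → [hababizis]
Rule 4 Palatal Assibilation: no change — [hababizis]
Rule Rule 1 changed 1 position(s).

1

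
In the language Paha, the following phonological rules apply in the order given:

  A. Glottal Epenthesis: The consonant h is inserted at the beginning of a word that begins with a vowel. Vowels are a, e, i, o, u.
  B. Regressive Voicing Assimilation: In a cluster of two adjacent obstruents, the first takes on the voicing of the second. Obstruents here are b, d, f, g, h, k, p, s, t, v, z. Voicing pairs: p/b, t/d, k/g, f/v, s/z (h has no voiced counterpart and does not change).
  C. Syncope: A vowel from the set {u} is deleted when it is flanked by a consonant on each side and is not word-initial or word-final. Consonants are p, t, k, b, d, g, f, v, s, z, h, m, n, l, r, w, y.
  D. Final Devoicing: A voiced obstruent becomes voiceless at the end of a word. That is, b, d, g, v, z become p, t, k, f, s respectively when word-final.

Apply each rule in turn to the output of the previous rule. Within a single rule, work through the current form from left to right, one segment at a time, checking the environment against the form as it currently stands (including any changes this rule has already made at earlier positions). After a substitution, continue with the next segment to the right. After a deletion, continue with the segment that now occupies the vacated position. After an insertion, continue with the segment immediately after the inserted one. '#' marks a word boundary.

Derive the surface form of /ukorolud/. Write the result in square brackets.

[hkorolt]

A Glottal Epenthesis: [ukorolud] → [hukorolud]
B Regressive Voicing Assimilation: no change — [hukorolud]
C Syncope: [hukorolud] → [hkorold]
D Final Devoicing: [hkorold] → [hkorolt]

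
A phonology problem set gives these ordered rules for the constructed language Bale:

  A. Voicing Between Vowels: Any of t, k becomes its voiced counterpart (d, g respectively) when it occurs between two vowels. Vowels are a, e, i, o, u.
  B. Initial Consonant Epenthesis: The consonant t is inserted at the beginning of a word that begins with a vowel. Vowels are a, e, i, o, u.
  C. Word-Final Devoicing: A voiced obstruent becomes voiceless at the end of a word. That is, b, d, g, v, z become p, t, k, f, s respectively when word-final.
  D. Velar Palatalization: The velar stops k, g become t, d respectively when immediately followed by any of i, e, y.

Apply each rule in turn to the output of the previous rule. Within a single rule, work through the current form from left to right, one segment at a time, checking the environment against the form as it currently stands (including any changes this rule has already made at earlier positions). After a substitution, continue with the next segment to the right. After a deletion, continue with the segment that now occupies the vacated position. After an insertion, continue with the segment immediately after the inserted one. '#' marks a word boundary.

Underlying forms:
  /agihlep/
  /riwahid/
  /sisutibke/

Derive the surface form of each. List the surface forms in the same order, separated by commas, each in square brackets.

/agihlep/:
  A Voicing Between Vowels: no change — [agihlep]
  B Initial Consonant Epenthesis: [agihlep] → [tagihlep]
  C Word-Final Devoicing: no change — [tagihlep]
  D Velar Palatalization: [tagihlep] → [tadihlep]
/riwahid/:
  A Voicing Between Vowels: no change — [riwahid]
  B Initial Consonant Epenthesis: no change — [riwahid]
  C Word-Final Devoicing: [riwahid] → [riwahit]
  D Velar Palatalization: no change — [riwahit]
/sisutibke/:
  A Voicing Between Vowels: [sisutibke] → [sisudibke]
  B Initial Consonant Epenthesis: no change — [sisudibke]
  C Word-Final Devoicing: no change — [sisudibke]
  D Velar Palatalization: [sisudibke] → [sisudibte]

[tadihlep], [riwahit], [sisudibte]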